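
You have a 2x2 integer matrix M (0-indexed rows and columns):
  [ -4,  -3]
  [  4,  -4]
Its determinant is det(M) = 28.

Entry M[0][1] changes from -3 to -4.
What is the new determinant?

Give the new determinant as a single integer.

Answer: 32

Derivation:
det is linear in row 0: changing M[0][1] by delta changes det by delta * cofactor(0,1).
Cofactor C_01 = (-1)^(0+1) * minor(0,1) = -4
Entry delta = -4 - -3 = -1
Det delta = -1 * -4 = 4
New det = 28 + 4 = 32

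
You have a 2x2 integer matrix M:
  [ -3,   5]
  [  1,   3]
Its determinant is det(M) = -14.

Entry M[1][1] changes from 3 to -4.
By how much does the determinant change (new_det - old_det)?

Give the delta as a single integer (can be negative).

Answer: 21

Derivation:
Cofactor C_11 = -3
Entry delta = -4 - 3 = -7
Det delta = entry_delta * cofactor = -7 * -3 = 21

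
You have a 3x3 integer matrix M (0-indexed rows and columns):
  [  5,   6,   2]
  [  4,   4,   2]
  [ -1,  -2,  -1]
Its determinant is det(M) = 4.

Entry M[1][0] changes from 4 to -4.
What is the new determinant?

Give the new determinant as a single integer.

Answer: -12

Derivation:
det is linear in row 1: changing M[1][0] by delta changes det by delta * cofactor(1,0).
Cofactor C_10 = (-1)^(1+0) * minor(1,0) = 2
Entry delta = -4 - 4 = -8
Det delta = -8 * 2 = -16
New det = 4 + -16 = -12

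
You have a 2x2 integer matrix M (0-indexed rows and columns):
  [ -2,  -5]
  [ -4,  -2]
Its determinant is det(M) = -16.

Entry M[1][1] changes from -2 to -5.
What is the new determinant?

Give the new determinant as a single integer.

Answer: -10

Derivation:
det is linear in row 1: changing M[1][1] by delta changes det by delta * cofactor(1,1).
Cofactor C_11 = (-1)^(1+1) * minor(1,1) = -2
Entry delta = -5 - -2 = -3
Det delta = -3 * -2 = 6
New det = -16 + 6 = -10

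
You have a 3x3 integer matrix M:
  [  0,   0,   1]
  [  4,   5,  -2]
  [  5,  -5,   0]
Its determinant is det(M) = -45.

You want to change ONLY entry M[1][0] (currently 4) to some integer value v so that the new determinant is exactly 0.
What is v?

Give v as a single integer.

det is linear in entry M[1][0]: det = old_det + (v - 4) * C_10
Cofactor C_10 = -5
Want det = 0: -45 + (v - 4) * -5 = 0
  (v - 4) = 45 / -5 = -9
  v = 4 + (-9) = -5

Answer: -5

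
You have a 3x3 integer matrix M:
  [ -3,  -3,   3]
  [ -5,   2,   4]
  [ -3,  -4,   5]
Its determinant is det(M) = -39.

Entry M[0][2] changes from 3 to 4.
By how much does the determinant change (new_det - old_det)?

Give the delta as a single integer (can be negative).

Cofactor C_02 = 26
Entry delta = 4 - 3 = 1
Det delta = entry_delta * cofactor = 1 * 26 = 26

Answer: 26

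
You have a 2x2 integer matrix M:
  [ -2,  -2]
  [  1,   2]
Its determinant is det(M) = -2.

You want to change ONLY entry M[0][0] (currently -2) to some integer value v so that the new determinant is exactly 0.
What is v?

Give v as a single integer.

Answer: -1

Derivation:
det is linear in entry M[0][0]: det = old_det + (v - -2) * C_00
Cofactor C_00 = 2
Want det = 0: -2 + (v - -2) * 2 = 0
  (v - -2) = 2 / 2 = 1
  v = -2 + (1) = -1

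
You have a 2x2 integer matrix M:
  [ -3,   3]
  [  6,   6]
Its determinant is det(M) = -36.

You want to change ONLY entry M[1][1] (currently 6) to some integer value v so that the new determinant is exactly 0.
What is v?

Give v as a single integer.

det is linear in entry M[1][1]: det = old_det + (v - 6) * C_11
Cofactor C_11 = -3
Want det = 0: -36 + (v - 6) * -3 = 0
  (v - 6) = 36 / -3 = -12
  v = 6 + (-12) = -6

Answer: -6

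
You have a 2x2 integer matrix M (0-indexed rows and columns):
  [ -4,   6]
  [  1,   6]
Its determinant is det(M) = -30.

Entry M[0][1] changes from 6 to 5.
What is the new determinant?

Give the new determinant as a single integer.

Answer: -29

Derivation:
det is linear in row 0: changing M[0][1] by delta changes det by delta * cofactor(0,1).
Cofactor C_01 = (-1)^(0+1) * minor(0,1) = -1
Entry delta = 5 - 6 = -1
Det delta = -1 * -1 = 1
New det = -30 + 1 = -29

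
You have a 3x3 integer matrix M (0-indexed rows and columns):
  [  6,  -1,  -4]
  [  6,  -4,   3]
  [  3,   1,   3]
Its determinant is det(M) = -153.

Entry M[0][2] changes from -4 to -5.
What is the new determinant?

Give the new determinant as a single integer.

det is linear in row 0: changing M[0][2] by delta changes det by delta * cofactor(0,2).
Cofactor C_02 = (-1)^(0+2) * minor(0,2) = 18
Entry delta = -5 - -4 = -1
Det delta = -1 * 18 = -18
New det = -153 + -18 = -171

Answer: -171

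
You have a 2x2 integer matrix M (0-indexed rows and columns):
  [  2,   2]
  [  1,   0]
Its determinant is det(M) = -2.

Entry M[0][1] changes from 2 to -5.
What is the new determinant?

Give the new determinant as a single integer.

det is linear in row 0: changing M[0][1] by delta changes det by delta * cofactor(0,1).
Cofactor C_01 = (-1)^(0+1) * minor(0,1) = -1
Entry delta = -5 - 2 = -7
Det delta = -7 * -1 = 7
New det = -2 + 7 = 5

Answer: 5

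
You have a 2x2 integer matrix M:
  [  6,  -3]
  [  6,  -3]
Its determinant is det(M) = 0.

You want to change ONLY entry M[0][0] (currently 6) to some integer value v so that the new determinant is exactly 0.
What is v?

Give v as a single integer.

det is linear in entry M[0][0]: det = old_det + (v - 6) * C_00
Cofactor C_00 = -3
Want det = 0: 0 + (v - 6) * -3 = 0
  (v - 6) = 0 / -3 = 0
  v = 6 + (0) = 6

Answer: 6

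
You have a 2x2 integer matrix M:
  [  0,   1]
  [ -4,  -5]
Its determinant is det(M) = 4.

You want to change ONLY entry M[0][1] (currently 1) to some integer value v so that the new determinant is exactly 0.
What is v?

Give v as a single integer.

Answer: 0

Derivation:
det is linear in entry M[0][1]: det = old_det + (v - 1) * C_01
Cofactor C_01 = 4
Want det = 0: 4 + (v - 1) * 4 = 0
  (v - 1) = -4 / 4 = -1
  v = 1 + (-1) = 0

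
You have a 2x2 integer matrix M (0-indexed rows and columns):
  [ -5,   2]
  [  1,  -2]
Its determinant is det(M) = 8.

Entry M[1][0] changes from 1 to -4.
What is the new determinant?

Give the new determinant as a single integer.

det is linear in row 1: changing M[1][0] by delta changes det by delta * cofactor(1,0).
Cofactor C_10 = (-1)^(1+0) * minor(1,0) = -2
Entry delta = -4 - 1 = -5
Det delta = -5 * -2 = 10
New det = 8 + 10 = 18

Answer: 18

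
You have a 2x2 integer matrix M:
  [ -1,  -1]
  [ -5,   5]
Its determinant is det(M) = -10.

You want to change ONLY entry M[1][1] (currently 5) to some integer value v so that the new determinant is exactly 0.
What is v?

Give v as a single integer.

det is linear in entry M[1][1]: det = old_det + (v - 5) * C_11
Cofactor C_11 = -1
Want det = 0: -10 + (v - 5) * -1 = 0
  (v - 5) = 10 / -1 = -10
  v = 5 + (-10) = -5

Answer: -5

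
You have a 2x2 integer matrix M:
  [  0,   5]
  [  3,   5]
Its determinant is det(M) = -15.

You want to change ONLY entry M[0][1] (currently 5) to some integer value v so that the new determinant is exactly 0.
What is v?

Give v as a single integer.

Answer: 0

Derivation:
det is linear in entry M[0][1]: det = old_det + (v - 5) * C_01
Cofactor C_01 = -3
Want det = 0: -15 + (v - 5) * -3 = 0
  (v - 5) = 15 / -3 = -5
  v = 5 + (-5) = 0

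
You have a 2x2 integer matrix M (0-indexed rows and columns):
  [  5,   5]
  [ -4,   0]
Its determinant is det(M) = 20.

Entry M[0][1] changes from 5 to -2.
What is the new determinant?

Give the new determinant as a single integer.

det is linear in row 0: changing M[0][1] by delta changes det by delta * cofactor(0,1).
Cofactor C_01 = (-1)^(0+1) * minor(0,1) = 4
Entry delta = -2 - 5 = -7
Det delta = -7 * 4 = -28
New det = 20 + -28 = -8

Answer: -8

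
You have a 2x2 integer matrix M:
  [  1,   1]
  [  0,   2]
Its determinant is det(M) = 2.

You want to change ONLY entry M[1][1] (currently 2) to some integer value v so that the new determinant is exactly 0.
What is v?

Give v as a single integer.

Answer: 0

Derivation:
det is linear in entry M[1][1]: det = old_det + (v - 2) * C_11
Cofactor C_11 = 1
Want det = 0: 2 + (v - 2) * 1 = 0
  (v - 2) = -2 / 1 = -2
  v = 2 + (-2) = 0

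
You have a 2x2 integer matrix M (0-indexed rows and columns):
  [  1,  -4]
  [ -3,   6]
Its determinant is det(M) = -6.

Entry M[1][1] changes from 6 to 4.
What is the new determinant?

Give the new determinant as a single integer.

det is linear in row 1: changing M[1][1] by delta changes det by delta * cofactor(1,1).
Cofactor C_11 = (-1)^(1+1) * minor(1,1) = 1
Entry delta = 4 - 6 = -2
Det delta = -2 * 1 = -2
New det = -6 + -2 = -8

Answer: -8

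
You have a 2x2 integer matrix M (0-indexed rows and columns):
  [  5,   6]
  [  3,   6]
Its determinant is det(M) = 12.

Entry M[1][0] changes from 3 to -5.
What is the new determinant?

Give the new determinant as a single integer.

Answer: 60

Derivation:
det is linear in row 1: changing M[1][0] by delta changes det by delta * cofactor(1,0).
Cofactor C_10 = (-1)^(1+0) * minor(1,0) = -6
Entry delta = -5 - 3 = -8
Det delta = -8 * -6 = 48
New det = 12 + 48 = 60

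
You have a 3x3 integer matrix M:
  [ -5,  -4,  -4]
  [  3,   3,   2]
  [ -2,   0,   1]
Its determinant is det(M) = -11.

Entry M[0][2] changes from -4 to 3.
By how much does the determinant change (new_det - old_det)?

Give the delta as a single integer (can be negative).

Cofactor C_02 = 6
Entry delta = 3 - -4 = 7
Det delta = entry_delta * cofactor = 7 * 6 = 42

Answer: 42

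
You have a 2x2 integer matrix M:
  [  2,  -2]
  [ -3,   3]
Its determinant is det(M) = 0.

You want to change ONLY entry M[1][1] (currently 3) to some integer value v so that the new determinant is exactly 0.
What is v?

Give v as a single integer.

det is linear in entry M[1][1]: det = old_det + (v - 3) * C_11
Cofactor C_11 = 2
Want det = 0: 0 + (v - 3) * 2 = 0
  (v - 3) = 0 / 2 = 0
  v = 3 + (0) = 3

Answer: 3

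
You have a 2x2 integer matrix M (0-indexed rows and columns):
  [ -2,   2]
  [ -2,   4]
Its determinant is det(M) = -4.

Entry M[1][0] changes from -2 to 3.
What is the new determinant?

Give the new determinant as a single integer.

det is linear in row 1: changing M[1][0] by delta changes det by delta * cofactor(1,0).
Cofactor C_10 = (-1)^(1+0) * minor(1,0) = -2
Entry delta = 3 - -2 = 5
Det delta = 5 * -2 = -10
New det = -4 + -10 = -14

Answer: -14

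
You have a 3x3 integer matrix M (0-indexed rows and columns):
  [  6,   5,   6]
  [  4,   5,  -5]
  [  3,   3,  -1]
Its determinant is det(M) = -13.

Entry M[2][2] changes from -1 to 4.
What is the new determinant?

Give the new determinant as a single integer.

det is linear in row 2: changing M[2][2] by delta changes det by delta * cofactor(2,2).
Cofactor C_22 = (-1)^(2+2) * minor(2,2) = 10
Entry delta = 4 - -1 = 5
Det delta = 5 * 10 = 50
New det = -13 + 50 = 37

Answer: 37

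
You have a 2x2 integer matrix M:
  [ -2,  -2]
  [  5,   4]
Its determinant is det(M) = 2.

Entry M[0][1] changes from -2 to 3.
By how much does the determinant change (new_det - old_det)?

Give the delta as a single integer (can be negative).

Cofactor C_01 = -5
Entry delta = 3 - -2 = 5
Det delta = entry_delta * cofactor = 5 * -5 = -25

Answer: -25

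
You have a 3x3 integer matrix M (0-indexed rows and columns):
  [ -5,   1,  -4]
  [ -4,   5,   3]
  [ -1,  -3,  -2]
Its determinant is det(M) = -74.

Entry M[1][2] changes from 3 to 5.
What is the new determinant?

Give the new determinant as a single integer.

Answer: -106

Derivation:
det is linear in row 1: changing M[1][2] by delta changes det by delta * cofactor(1,2).
Cofactor C_12 = (-1)^(1+2) * minor(1,2) = -16
Entry delta = 5 - 3 = 2
Det delta = 2 * -16 = -32
New det = -74 + -32 = -106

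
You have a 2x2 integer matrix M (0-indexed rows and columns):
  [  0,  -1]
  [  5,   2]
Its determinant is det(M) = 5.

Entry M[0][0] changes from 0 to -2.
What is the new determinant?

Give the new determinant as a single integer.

Answer: 1

Derivation:
det is linear in row 0: changing M[0][0] by delta changes det by delta * cofactor(0,0).
Cofactor C_00 = (-1)^(0+0) * minor(0,0) = 2
Entry delta = -2 - 0 = -2
Det delta = -2 * 2 = -4
New det = 5 + -4 = 1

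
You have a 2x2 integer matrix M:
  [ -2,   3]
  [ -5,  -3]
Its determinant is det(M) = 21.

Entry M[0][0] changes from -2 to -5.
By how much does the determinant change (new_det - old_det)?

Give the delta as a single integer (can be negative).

Cofactor C_00 = -3
Entry delta = -5 - -2 = -3
Det delta = entry_delta * cofactor = -3 * -3 = 9

Answer: 9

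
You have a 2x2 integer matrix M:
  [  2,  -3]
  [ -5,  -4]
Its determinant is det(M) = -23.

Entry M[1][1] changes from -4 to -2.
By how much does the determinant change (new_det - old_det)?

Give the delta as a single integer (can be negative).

Cofactor C_11 = 2
Entry delta = -2 - -4 = 2
Det delta = entry_delta * cofactor = 2 * 2 = 4

Answer: 4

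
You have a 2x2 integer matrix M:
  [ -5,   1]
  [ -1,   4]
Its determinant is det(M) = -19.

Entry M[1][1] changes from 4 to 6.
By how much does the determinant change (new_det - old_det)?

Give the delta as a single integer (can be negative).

Answer: -10

Derivation:
Cofactor C_11 = -5
Entry delta = 6 - 4 = 2
Det delta = entry_delta * cofactor = 2 * -5 = -10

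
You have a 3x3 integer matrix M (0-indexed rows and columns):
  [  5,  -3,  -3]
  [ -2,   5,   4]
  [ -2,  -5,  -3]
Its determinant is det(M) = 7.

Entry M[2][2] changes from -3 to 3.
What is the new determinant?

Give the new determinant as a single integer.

Answer: 121

Derivation:
det is linear in row 2: changing M[2][2] by delta changes det by delta * cofactor(2,2).
Cofactor C_22 = (-1)^(2+2) * minor(2,2) = 19
Entry delta = 3 - -3 = 6
Det delta = 6 * 19 = 114
New det = 7 + 114 = 121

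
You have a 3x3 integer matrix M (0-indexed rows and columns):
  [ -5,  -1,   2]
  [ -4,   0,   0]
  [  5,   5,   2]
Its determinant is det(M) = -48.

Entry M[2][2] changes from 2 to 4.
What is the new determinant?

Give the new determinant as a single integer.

Answer: -56

Derivation:
det is linear in row 2: changing M[2][2] by delta changes det by delta * cofactor(2,2).
Cofactor C_22 = (-1)^(2+2) * minor(2,2) = -4
Entry delta = 4 - 2 = 2
Det delta = 2 * -4 = -8
New det = -48 + -8 = -56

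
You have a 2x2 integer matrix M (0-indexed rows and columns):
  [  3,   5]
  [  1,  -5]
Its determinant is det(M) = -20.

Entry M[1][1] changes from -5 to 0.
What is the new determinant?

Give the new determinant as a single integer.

det is linear in row 1: changing M[1][1] by delta changes det by delta * cofactor(1,1).
Cofactor C_11 = (-1)^(1+1) * minor(1,1) = 3
Entry delta = 0 - -5 = 5
Det delta = 5 * 3 = 15
New det = -20 + 15 = -5

Answer: -5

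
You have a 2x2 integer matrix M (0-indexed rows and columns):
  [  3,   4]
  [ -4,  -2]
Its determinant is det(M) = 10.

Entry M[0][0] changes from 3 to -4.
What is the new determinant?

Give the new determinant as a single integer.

det is linear in row 0: changing M[0][0] by delta changes det by delta * cofactor(0,0).
Cofactor C_00 = (-1)^(0+0) * minor(0,0) = -2
Entry delta = -4 - 3 = -7
Det delta = -7 * -2 = 14
New det = 10 + 14 = 24

Answer: 24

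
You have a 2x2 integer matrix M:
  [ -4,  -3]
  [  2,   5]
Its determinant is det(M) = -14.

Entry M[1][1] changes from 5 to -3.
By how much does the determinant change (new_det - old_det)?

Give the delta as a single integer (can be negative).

Answer: 32

Derivation:
Cofactor C_11 = -4
Entry delta = -3 - 5 = -8
Det delta = entry_delta * cofactor = -8 * -4 = 32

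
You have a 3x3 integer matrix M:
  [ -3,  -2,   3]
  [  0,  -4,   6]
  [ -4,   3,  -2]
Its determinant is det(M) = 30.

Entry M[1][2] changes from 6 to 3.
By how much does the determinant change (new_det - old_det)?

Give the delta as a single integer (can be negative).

Cofactor C_12 = 17
Entry delta = 3 - 6 = -3
Det delta = entry_delta * cofactor = -3 * 17 = -51

Answer: -51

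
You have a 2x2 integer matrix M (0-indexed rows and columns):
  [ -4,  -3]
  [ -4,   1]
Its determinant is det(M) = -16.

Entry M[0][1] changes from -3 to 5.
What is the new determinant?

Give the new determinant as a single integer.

Answer: 16

Derivation:
det is linear in row 0: changing M[0][1] by delta changes det by delta * cofactor(0,1).
Cofactor C_01 = (-1)^(0+1) * minor(0,1) = 4
Entry delta = 5 - -3 = 8
Det delta = 8 * 4 = 32
New det = -16 + 32 = 16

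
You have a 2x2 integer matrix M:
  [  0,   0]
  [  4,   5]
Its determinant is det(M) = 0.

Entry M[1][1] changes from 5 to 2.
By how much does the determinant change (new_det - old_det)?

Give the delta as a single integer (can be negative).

Answer: 0

Derivation:
Cofactor C_11 = 0
Entry delta = 2 - 5 = -3
Det delta = entry_delta * cofactor = -3 * 0 = 0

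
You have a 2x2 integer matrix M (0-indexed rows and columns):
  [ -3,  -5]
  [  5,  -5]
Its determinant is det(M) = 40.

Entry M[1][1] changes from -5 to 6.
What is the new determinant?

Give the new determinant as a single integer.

Answer: 7

Derivation:
det is linear in row 1: changing M[1][1] by delta changes det by delta * cofactor(1,1).
Cofactor C_11 = (-1)^(1+1) * minor(1,1) = -3
Entry delta = 6 - -5 = 11
Det delta = 11 * -3 = -33
New det = 40 + -33 = 7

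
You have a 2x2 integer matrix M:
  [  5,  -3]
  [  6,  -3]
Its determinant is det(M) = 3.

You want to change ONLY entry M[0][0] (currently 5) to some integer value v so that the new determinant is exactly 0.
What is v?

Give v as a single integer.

Answer: 6

Derivation:
det is linear in entry M[0][0]: det = old_det + (v - 5) * C_00
Cofactor C_00 = -3
Want det = 0: 3 + (v - 5) * -3 = 0
  (v - 5) = -3 / -3 = 1
  v = 5 + (1) = 6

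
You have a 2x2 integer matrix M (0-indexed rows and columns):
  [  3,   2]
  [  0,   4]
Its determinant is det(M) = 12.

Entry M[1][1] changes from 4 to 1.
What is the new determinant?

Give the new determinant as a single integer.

det is linear in row 1: changing M[1][1] by delta changes det by delta * cofactor(1,1).
Cofactor C_11 = (-1)^(1+1) * minor(1,1) = 3
Entry delta = 1 - 4 = -3
Det delta = -3 * 3 = -9
New det = 12 + -9 = 3

Answer: 3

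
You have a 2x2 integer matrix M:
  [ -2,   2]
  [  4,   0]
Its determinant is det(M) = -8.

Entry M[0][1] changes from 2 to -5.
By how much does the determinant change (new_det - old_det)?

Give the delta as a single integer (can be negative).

Answer: 28

Derivation:
Cofactor C_01 = -4
Entry delta = -5 - 2 = -7
Det delta = entry_delta * cofactor = -7 * -4 = 28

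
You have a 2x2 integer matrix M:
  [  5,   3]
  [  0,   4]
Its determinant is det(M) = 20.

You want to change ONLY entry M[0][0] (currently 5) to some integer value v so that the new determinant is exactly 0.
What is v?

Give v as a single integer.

det is linear in entry M[0][0]: det = old_det + (v - 5) * C_00
Cofactor C_00 = 4
Want det = 0: 20 + (v - 5) * 4 = 0
  (v - 5) = -20 / 4 = -5
  v = 5 + (-5) = 0

Answer: 0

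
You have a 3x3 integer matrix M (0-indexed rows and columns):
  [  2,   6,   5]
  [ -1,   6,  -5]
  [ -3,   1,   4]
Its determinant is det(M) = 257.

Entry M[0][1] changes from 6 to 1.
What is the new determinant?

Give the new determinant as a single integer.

Answer: 162

Derivation:
det is linear in row 0: changing M[0][1] by delta changes det by delta * cofactor(0,1).
Cofactor C_01 = (-1)^(0+1) * minor(0,1) = 19
Entry delta = 1 - 6 = -5
Det delta = -5 * 19 = -95
New det = 257 + -95 = 162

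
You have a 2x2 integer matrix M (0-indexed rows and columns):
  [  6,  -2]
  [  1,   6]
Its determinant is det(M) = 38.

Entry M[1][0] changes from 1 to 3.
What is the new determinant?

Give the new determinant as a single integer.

det is linear in row 1: changing M[1][0] by delta changes det by delta * cofactor(1,0).
Cofactor C_10 = (-1)^(1+0) * minor(1,0) = 2
Entry delta = 3 - 1 = 2
Det delta = 2 * 2 = 4
New det = 38 + 4 = 42

Answer: 42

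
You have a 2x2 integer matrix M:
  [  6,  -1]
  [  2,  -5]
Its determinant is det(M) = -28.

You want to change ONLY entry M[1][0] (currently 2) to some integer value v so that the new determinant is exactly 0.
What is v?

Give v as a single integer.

det is linear in entry M[1][0]: det = old_det + (v - 2) * C_10
Cofactor C_10 = 1
Want det = 0: -28 + (v - 2) * 1 = 0
  (v - 2) = 28 / 1 = 28
  v = 2 + (28) = 30

Answer: 30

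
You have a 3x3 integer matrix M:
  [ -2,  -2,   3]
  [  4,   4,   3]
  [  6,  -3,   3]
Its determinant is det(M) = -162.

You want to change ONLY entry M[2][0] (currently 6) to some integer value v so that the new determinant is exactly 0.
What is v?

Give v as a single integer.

det is linear in entry M[2][0]: det = old_det + (v - 6) * C_20
Cofactor C_20 = -18
Want det = 0: -162 + (v - 6) * -18 = 0
  (v - 6) = 162 / -18 = -9
  v = 6 + (-9) = -3

Answer: -3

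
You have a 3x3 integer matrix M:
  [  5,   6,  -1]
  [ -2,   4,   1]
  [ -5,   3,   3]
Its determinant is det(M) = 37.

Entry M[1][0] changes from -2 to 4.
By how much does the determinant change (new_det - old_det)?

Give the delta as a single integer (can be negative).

Cofactor C_10 = -21
Entry delta = 4 - -2 = 6
Det delta = entry_delta * cofactor = 6 * -21 = -126

Answer: -126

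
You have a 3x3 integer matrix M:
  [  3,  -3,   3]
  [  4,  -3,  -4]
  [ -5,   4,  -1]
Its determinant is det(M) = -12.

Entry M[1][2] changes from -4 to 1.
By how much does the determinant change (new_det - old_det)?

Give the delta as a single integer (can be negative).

Answer: 15

Derivation:
Cofactor C_12 = 3
Entry delta = 1 - -4 = 5
Det delta = entry_delta * cofactor = 5 * 3 = 15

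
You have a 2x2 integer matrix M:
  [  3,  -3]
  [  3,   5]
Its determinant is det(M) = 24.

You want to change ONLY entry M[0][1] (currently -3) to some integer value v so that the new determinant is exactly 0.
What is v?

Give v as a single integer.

det is linear in entry M[0][1]: det = old_det + (v - -3) * C_01
Cofactor C_01 = -3
Want det = 0: 24 + (v - -3) * -3 = 0
  (v - -3) = -24 / -3 = 8
  v = -3 + (8) = 5

Answer: 5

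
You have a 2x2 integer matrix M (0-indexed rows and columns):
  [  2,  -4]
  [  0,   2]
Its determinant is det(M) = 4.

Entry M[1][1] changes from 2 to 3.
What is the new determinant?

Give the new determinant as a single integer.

Answer: 6

Derivation:
det is linear in row 1: changing M[1][1] by delta changes det by delta * cofactor(1,1).
Cofactor C_11 = (-1)^(1+1) * minor(1,1) = 2
Entry delta = 3 - 2 = 1
Det delta = 1 * 2 = 2
New det = 4 + 2 = 6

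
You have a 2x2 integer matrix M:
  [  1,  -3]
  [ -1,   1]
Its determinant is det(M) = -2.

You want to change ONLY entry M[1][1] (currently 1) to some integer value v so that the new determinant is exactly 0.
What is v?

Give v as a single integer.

det is linear in entry M[1][1]: det = old_det + (v - 1) * C_11
Cofactor C_11 = 1
Want det = 0: -2 + (v - 1) * 1 = 0
  (v - 1) = 2 / 1 = 2
  v = 1 + (2) = 3

Answer: 3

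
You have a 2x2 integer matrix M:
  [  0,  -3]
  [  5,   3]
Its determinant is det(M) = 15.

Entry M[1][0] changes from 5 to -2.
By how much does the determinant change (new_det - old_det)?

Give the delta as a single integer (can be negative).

Cofactor C_10 = 3
Entry delta = -2 - 5 = -7
Det delta = entry_delta * cofactor = -7 * 3 = -21

Answer: -21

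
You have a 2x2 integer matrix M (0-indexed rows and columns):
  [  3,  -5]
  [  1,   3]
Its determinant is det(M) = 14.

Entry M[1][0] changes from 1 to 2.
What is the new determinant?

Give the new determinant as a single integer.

det is linear in row 1: changing M[1][0] by delta changes det by delta * cofactor(1,0).
Cofactor C_10 = (-1)^(1+0) * minor(1,0) = 5
Entry delta = 2 - 1 = 1
Det delta = 1 * 5 = 5
New det = 14 + 5 = 19

Answer: 19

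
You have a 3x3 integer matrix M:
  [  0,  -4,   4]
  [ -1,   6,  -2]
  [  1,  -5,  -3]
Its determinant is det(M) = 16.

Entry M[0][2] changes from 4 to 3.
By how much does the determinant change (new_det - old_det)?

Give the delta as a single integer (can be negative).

Cofactor C_02 = -1
Entry delta = 3 - 4 = -1
Det delta = entry_delta * cofactor = -1 * -1 = 1

Answer: 1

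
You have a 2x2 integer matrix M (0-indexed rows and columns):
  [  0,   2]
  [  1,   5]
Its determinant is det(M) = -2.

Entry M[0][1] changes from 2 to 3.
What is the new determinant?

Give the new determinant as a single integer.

det is linear in row 0: changing M[0][1] by delta changes det by delta * cofactor(0,1).
Cofactor C_01 = (-1)^(0+1) * minor(0,1) = -1
Entry delta = 3 - 2 = 1
Det delta = 1 * -1 = -1
New det = -2 + -1 = -3

Answer: -3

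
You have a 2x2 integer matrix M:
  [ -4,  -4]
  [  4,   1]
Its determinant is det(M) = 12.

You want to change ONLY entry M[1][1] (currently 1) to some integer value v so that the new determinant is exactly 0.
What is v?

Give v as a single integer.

Answer: 4

Derivation:
det is linear in entry M[1][1]: det = old_det + (v - 1) * C_11
Cofactor C_11 = -4
Want det = 0: 12 + (v - 1) * -4 = 0
  (v - 1) = -12 / -4 = 3
  v = 1 + (3) = 4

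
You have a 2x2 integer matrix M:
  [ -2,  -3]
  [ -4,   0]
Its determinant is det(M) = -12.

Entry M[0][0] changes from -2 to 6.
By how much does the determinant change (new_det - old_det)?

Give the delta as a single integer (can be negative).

Answer: 0

Derivation:
Cofactor C_00 = 0
Entry delta = 6 - -2 = 8
Det delta = entry_delta * cofactor = 8 * 0 = 0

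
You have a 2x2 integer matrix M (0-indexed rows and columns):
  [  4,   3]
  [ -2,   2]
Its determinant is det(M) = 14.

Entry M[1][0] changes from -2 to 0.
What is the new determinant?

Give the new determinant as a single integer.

Answer: 8

Derivation:
det is linear in row 1: changing M[1][0] by delta changes det by delta * cofactor(1,0).
Cofactor C_10 = (-1)^(1+0) * minor(1,0) = -3
Entry delta = 0 - -2 = 2
Det delta = 2 * -3 = -6
New det = 14 + -6 = 8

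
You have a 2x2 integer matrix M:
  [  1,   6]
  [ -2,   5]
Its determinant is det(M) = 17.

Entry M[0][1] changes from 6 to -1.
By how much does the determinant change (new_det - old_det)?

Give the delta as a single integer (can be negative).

Answer: -14

Derivation:
Cofactor C_01 = 2
Entry delta = -1 - 6 = -7
Det delta = entry_delta * cofactor = -7 * 2 = -14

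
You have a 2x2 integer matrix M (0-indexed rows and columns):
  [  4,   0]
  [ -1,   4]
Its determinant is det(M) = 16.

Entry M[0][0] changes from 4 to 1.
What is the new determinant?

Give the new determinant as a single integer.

det is linear in row 0: changing M[0][0] by delta changes det by delta * cofactor(0,0).
Cofactor C_00 = (-1)^(0+0) * minor(0,0) = 4
Entry delta = 1 - 4 = -3
Det delta = -3 * 4 = -12
New det = 16 + -12 = 4

Answer: 4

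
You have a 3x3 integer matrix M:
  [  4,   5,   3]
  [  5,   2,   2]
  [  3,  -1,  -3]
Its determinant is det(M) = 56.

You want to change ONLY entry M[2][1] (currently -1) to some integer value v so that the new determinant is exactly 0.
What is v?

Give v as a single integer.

Answer: -9

Derivation:
det is linear in entry M[2][1]: det = old_det + (v - -1) * C_21
Cofactor C_21 = 7
Want det = 0: 56 + (v - -1) * 7 = 0
  (v - -1) = -56 / 7 = -8
  v = -1 + (-8) = -9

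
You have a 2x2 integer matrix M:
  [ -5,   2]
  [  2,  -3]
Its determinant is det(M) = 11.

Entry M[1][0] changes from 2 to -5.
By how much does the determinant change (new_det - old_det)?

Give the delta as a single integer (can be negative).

Answer: 14

Derivation:
Cofactor C_10 = -2
Entry delta = -5 - 2 = -7
Det delta = entry_delta * cofactor = -7 * -2 = 14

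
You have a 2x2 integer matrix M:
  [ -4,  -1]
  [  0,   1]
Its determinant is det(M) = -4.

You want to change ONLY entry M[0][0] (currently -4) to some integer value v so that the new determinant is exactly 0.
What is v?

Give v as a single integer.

det is linear in entry M[0][0]: det = old_det + (v - -4) * C_00
Cofactor C_00 = 1
Want det = 0: -4 + (v - -4) * 1 = 0
  (v - -4) = 4 / 1 = 4
  v = -4 + (4) = 0

Answer: 0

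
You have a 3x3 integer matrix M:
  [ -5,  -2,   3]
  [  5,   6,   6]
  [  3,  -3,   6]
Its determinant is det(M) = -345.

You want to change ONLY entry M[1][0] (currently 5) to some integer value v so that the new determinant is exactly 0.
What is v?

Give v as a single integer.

Answer: 120

Derivation:
det is linear in entry M[1][0]: det = old_det + (v - 5) * C_10
Cofactor C_10 = 3
Want det = 0: -345 + (v - 5) * 3 = 0
  (v - 5) = 345 / 3 = 115
  v = 5 + (115) = 120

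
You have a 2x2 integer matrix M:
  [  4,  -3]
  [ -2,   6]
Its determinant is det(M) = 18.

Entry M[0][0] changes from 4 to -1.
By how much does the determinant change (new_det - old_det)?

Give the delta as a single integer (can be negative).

Answer: -30

Derivation:
Cofactor C_00 = 6
Entry delta = -1 - 4 = -5
Det delta = entry_delta * cofactor = -5 * 6 = -30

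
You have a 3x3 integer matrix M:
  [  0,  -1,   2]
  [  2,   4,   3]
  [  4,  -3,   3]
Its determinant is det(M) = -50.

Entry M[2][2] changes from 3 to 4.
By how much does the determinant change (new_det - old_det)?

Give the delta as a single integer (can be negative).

Answer: 2

Derivation:
Cofactor C_22 = 2
Entry delta = 4 - 3 = 1
Det delta = entry_delta * cofactor = 1 * 2 = 2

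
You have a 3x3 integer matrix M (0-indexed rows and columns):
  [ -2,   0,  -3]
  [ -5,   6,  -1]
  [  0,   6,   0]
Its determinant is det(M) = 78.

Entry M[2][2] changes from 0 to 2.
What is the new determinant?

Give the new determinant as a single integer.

Answer: 54

Derivation:
det is linear in row 2: changing M[2][2] by delta changes det by delta * cofactor(2,2).
Cofactor C_22 = (-1)^(2+2) * minor(2,2) = -12
Entry delta = 2 - 0 = 2
Det delta = 2 * -12 = -24
New det = 78 + -24 = 54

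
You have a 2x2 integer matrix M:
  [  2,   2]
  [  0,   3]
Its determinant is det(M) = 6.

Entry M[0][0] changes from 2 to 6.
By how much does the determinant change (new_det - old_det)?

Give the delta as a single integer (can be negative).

Answer: 12

Derivation:
Cofactor C_00 = 3
Entry delta = 6 - 2 = 4
Det delta = entry_delta * cofactor = 4 * 3 = 12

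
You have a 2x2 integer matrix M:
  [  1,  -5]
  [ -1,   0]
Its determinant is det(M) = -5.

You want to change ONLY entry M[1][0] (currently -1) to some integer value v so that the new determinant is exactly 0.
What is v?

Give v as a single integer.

det is linear in entry M[1][0]: det = old_det + (v - -1) * C_10
Cofactor C_10 = 5
Want det = 0: -5 + (v - -1) * 5 = 0
  (v - -1) = 5 / 5 = 1
  v = -1 + (1) = 0

Answer: 0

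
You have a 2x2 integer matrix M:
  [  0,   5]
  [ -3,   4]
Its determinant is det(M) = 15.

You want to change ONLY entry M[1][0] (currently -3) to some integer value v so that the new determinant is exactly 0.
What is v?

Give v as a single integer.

det is linear in entry M[1][0]: det = old_det + (v - -3) * C_10
Cofactor C_10 = -5
Want det = 0: 15 + (v - -3) * -5 = 0
  (v - -3) = -15 / -5 = 3
  v = -3 + (3) = 0

Answer: 0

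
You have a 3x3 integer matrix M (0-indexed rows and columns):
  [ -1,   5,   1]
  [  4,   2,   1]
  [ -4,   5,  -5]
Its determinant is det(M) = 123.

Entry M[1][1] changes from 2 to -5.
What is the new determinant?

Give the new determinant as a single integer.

det is linear in row 1: changing M[1][1] by delta changes det by delta * cofactor(1,1).
Cofactor C_11 = (-1)^(1+1) * minor(1,1) = 9
Entry delta = -5 - 2 = -7
Det delta = -7 * 9 = -63
New det = 123 + -63 = 60

Answer: 60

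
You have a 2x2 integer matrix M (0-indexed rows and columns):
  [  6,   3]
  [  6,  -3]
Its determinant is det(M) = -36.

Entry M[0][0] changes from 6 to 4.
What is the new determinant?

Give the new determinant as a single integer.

det is linear in row 0: changing M[0][0] by delta changes det by delta * cofactor(0,0).
Cofactor C_00 = (-1)^(0+0) * minor(0,0) = -3
Entry delta = 4 - 6 = -2
Det delta = -2 * -3 = 6
New det = -36 + 6 = -30

Answer: -30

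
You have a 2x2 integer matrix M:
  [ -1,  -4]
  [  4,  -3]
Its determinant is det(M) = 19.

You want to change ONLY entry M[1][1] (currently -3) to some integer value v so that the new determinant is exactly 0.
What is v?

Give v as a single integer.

det is linear in entry M[1][1]: det = old_det + (v - -3) * C_11
Cofactor C_11 = -1
Want det = 0: 19 + (v - -3) * -1 = 0
  (v - -3) = -19 / -1 = 19
  v = -3 + (19) = 16

Answer: 16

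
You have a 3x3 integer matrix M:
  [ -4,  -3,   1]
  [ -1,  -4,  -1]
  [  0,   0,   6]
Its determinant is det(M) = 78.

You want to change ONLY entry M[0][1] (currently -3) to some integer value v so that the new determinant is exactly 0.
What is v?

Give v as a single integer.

Answer: -16

Derivation:
det is linear in entry M[0][1]: det = old_det + (v - -3) * C_01
Cofactor C_01 = 6
Want det = 0: 78 + (v - -3) * 6 = 0
  (v - -3) = -78 / 6 = -13
  v = -3 + (-13) = -16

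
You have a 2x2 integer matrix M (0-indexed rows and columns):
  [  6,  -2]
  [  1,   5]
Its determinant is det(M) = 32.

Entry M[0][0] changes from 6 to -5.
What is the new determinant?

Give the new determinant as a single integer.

det is linear in row 0: changing M[0][0] by delta changes det by delta * cofactor(0,0).
Cofactor C_00 = (-1)^(0+0) * minor(0,0) = 5
Entry delta = -5 - 6 = -11
Det delta = -11 * 5 = -55
New det = 32 + -55 = -23

Answer: -23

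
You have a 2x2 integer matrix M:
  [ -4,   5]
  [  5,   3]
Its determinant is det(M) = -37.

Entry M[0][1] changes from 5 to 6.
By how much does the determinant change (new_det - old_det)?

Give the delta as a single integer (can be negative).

Answer: -5

Derivation:
Cofactor C_01 = -5
Entry delta = 6 - 5 = 1
Det delta = entry_delta * cofactor = 1 * -5 = -5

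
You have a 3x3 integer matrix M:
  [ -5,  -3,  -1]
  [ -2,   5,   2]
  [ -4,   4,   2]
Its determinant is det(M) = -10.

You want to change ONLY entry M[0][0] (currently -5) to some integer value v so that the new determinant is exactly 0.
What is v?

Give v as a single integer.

Answer: 0

Derivation:
det is linear in entry M[0][0]: det = old_det + (v - -5) * C_00
Cofactor C_00 = 2
Want det = 0: -10 + (v - -5) * 2 = 0
  (v - -5) = 10 / 2 = 5
  v = -5 + (5) = 0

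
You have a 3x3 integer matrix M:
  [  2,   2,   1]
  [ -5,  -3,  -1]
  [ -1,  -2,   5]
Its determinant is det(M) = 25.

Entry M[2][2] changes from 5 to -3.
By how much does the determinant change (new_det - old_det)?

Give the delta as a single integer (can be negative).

Answer: -32

Derivation:
Cofactor C_22 = 4
Entry delta = -3 - 5 = -8
Det delta = entry_delta * cofactor = -8 * 4 = -32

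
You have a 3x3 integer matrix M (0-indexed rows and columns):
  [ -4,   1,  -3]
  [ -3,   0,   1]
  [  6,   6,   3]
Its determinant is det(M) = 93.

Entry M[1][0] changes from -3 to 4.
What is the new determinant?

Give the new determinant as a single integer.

Answer: -54

Derivation:
det is linear in row 1: changing M[1][0] by delta changes det by delta * cofactor(1,0).
Cofactor C_10 = (-1)^(1+0) * minor(1,0) = -21
Entry delta = 4 - -3 = 7
Det delta = 7 * -21 = -147
New det = 93 + -147 = -54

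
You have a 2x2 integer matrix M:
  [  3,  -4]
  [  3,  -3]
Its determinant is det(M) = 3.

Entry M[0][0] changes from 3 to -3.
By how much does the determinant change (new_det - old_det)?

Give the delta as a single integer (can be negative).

Answer: 18

Derivation:
Cofactor C_00 = -3
Entry delta = -3 - 3 = -6
Det delta = entry_delta * cofactor = -6 * -3 = 18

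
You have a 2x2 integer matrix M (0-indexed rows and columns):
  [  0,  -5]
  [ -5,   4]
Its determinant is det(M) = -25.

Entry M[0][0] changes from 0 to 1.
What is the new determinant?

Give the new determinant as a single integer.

Answer: -21

Derivation:
det is linear in row 0: changing M[0][0] by delta changes det by delta * cofactor(0,0).
Cofactor C_00 = (-1)^(0+0) * minor(0,0) = 4
Entry delta = 1 - 0 = 1
Det delta = 1 * 4 = 4
New det = -25 + 4 = -21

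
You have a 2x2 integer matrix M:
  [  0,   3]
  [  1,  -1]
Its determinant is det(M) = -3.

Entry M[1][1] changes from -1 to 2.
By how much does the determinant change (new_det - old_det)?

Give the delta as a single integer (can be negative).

Answer: 0

Derivation:
Cofactor C_11 = 0
Entry delta = 2 - -1 = 3
Det delta = entry_delta * cofactor = 3 * 0 = 0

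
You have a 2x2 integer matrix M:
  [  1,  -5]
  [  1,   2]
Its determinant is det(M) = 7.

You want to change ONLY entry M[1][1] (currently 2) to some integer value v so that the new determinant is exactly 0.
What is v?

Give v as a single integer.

Answer: -5

Derivation:
det is linear in entry M[1][1]: det = old_det + (v - 2) * C_11
Cofactor C_11 = 1
Want det = 0: 7 + (v - 2) * 1 = 0
  (v - 2) = -7 / 1 = -7
  v = 2 + (-7) = -5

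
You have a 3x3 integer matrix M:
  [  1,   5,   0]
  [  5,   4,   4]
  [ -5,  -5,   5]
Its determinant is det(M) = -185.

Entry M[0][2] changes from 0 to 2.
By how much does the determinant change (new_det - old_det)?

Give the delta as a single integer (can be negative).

Cofactor C_02 = -5
Entry delta = 2 - 0 = 2
Det delta = entry_delta * cofactor = 2 * -5 = -10

Answer: -10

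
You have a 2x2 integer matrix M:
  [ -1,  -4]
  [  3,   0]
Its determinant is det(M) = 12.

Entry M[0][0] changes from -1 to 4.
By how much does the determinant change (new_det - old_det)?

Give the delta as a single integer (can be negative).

Cofactor C_00 = 0
Entry delta = 4 - -1 = 5
Det delta = entry_delta * cofactor = 5 * 0 = 0

Answer: 0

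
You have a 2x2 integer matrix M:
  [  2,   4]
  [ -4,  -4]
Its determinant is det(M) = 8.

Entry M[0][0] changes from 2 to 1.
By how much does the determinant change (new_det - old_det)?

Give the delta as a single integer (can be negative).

Cofactor C_00 = -4
Entry delta = 1 - 2 = -1
Det delta = entry_delta * cofactor = -1 * -4 = 4

Answer: 4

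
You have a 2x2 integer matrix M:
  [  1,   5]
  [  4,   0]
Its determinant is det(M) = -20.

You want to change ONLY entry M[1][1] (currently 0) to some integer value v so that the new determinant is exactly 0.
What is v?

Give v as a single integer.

det is linear in entry M[1][1]: det = old_det + (v - 0) * C_11
Cofactor C_11 = 1
Want det = 0: -20 + (v - 0) * 1 = 0
  (v - 0) = 20 / 1 = 20
  v = 0 + (20) = 20

Answer: 20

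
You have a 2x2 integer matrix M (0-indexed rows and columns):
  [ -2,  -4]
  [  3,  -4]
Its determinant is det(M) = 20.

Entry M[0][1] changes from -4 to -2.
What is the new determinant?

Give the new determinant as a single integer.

Answer: 14

Derivation:
det is linear in row 0: changing M[0][1] by delta changes det by delta * cofactor(0,1).
Cofactor C_01 = (-1)^(0+1) * minor(0,1) = -3
Entry delta = -2 - -4 = 2
Det delta = 2 * -3 = -6
New det = 20 + -6 = 14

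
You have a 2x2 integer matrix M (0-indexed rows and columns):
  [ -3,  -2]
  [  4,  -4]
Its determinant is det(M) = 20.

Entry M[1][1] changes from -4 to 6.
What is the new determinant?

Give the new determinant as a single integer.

det is linear in row 1: changing M[1][1] by delta changes det by delta * cofactor(1,1).
Cofactor C_11 = (-1)^(1+1) * minor(1,1) = -3
Entry delta = 6 - -4 = 10
Det delta = 10 * -3 = -30
New det = 20 + -30 = -10

Answer: -10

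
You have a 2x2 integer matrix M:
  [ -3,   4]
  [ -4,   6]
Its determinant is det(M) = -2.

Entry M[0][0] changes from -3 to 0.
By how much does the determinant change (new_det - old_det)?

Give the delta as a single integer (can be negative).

Cofactor C_00 = 6
Entry delta = 0 - -3 = 3
Det delta = entry_delta * cofactor = 3 * 6 = 18

Answer: 18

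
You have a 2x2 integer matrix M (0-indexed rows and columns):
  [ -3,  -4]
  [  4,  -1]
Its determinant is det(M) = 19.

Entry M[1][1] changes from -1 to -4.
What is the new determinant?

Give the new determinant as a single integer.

det is linear in row 1: changing M[1][1] by delta changes det by delta * cofactor(1,1).
Cofactor C_11 = (-1)^(1+1) * minor(1,1) = -3
Entry delta = -4 - -1 = -3
Det delta = -3 * -3 = 9
New det = 19 + 9 = 28

Answer: 28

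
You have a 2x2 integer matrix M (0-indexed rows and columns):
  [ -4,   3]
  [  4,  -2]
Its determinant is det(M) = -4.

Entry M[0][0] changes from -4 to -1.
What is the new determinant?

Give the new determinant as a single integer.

Answer: -10

Derivation:
det is linear in row 0: changing M[0][0] by delta changes det by delta * cofactor(0,0).
Cofactor C_00 = (-1)^(0+0) * minor(0,0) = -2
Entry delta = -1 - -4 = 3
Det delta = 3 * -2 = -6
New det = -4 + -6 = -10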